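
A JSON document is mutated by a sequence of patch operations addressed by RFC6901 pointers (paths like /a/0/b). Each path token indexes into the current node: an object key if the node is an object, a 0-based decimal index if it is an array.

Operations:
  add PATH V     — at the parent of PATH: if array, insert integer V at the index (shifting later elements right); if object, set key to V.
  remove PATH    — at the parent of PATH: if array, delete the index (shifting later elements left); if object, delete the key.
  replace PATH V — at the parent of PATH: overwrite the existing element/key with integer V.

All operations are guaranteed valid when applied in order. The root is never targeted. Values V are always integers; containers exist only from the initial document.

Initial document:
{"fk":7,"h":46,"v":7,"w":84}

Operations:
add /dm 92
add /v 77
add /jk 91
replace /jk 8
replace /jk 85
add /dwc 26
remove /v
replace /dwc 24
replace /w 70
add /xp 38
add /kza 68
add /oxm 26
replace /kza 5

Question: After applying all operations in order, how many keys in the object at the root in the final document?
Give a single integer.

Answer: 9

Derivation:
After op 1 (add /dm 92): {"dm":92,"fk":7,"h":46,"v":7,"w":84}
After op 2 (add /v 77): {"dm":92,"fk":7,"h":46,"v":77,"w":84}
After op 3 (add /jk 91): {"dm":92,"fk":7,"h":46,"jk":91,"v":77,"w":84}
After op 4 (replace /jk 8): {"dm":92,"fk":7,"h":46,"jk":8,"v":77,"w":84}
After op 5 (replace /jk 85): {"dm":92,"fk":7,"h":46,"jk":85,"v":77,"w":84}
After op 6 (add /dwc 26): {"dm":92,"dwc":26,"fk":7,"h":46,"jk":85,"v":77,"w":84}
After op 7 (remove /v): {"dm":92,"dwc":26,"fk":7,"h":46,"jk":85,"w":84}
After op 8 (replace /dwc 24): {"dm":92,"dwc":24,"fk":7,"h":46,"jk":85,"w":84}
After op 9 (replace /w 70): {"dm":92,"dwc":24,"fk":7,"h":46,"jk":85,"w":70}
After op 10 (add /xp 38): {"dm":92,"dwc":24,"fk":7,"h":46,"jk":85,"w":70,"xp":38}
After op 11 (add /kza 68): {"dm":92,"dwc":24,"fk":7,"h":46,"jk":85,"kza":68,"w":70,"xp":38}
After op 12 (add /oxm 26): {"dm":92,"dwc":24,"fk":7,"h":46,"jk":85,"kza":68,"oxm":26,"w":70,"xp":38}
After op 13 (replace /kza 5): {"dm":92,"dwc":24,"fk":7,"h":46,"jk":85,"kza":5,"oxm":26,"w":70,"xp":38}
Size at the root: 9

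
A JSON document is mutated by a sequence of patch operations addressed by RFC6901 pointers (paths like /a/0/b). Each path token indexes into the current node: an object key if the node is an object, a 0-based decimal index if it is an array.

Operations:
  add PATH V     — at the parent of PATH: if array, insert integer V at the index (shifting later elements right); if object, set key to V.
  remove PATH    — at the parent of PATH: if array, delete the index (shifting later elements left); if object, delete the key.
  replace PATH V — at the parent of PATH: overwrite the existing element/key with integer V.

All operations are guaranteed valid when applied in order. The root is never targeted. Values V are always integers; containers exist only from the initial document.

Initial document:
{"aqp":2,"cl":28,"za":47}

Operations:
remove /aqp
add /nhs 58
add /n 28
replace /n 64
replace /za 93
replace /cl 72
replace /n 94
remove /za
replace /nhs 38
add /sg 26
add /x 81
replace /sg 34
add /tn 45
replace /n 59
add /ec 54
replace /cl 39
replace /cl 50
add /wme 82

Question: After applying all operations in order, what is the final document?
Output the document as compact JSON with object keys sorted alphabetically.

After op 1 (remove /aqp): {"cl":28,"za":47}
After op 2 (add /nhs 58): {"cl":28,"nhs":58,"za":47}
After op 3 (add /n 28): {"cl":28,"n":28,"nhs":58,"za":47}
After op 4 (replace /n 64): {"cl":28,"n":64,"nhs":58,"za":47}
After op 5 (replace /za 93): {"cl":28,"n":64,"nhs":58,"za":93}
After op 6 (replace /cl 72): {"cl":72,"n":64,"nhs":58,"za":93}
After op 7 (replace /n 94): {"cl":72,"n":94,"nhs":58,"za":93}
After op 8 (remove /za): {"cl":72,"n":94,"nhs":58}
After op 9 (replace /nhs 38): {"cl":72,"n":94,"nhs":38}
After op 10 (add /sg 26): {"cl":72,"n":94,"nhs":38,"sg":26}
After op 11 (add /x 81): {"cl":72,"n":94,"nhs":38,"sg":26,"x":81}
After op 12 (replace /sg 34): {"cl":72,"n":94,"nhs":38,"sg":34,"x":81}
After op 13 (add /tn 45): {"cl":72,"n":94,"nhs":38,"sg":34,"tn":45,"x":81}
After op 14 (replace /n 59): {"cl":72,"n":59,"nhs":38,"sg":34,"tn":45,"x":81}
After op 15 (add /ec 54): {"cl":72,"ec":54,"n":59,"nhs":38,"sg":34,"tn":45,"x":81}
After op 16 (replace /cl 39): {"cl":39,"ec":54,"n":59,"nhs":38,"sg":34,"tn":45,"x":81}
After op 17 (replace /cl 50): {"cl":50,"ec":54,"n":59,"nhs":38,"sg":34,"tn":45,"x":81}
After op 18 (add /wme 82): {"cl":50,"ec":54,"n":59,"nhs":38,"sg":34,"tn":45,"wme":82,"x":81}

Answer: {"cl":50,"ec":54,"n":59,"nhs":38,"sg":34,"tn":45,"wme":82,"x":81}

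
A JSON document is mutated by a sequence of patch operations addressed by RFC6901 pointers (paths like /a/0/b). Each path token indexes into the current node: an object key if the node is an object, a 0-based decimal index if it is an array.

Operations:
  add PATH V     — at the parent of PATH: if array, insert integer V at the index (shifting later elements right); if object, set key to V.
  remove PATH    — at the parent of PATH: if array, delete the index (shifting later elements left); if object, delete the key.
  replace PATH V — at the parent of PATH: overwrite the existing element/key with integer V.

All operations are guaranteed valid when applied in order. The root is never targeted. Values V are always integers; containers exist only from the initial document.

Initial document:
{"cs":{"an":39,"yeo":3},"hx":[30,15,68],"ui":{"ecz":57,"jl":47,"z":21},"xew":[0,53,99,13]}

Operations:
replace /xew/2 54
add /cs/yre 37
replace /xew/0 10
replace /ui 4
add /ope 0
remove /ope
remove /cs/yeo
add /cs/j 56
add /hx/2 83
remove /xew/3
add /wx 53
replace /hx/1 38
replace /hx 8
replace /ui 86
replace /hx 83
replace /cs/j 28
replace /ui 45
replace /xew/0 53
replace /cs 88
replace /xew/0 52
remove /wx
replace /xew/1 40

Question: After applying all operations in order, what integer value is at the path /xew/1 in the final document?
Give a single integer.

After op 1 (replace /xew/2 54): {"cs":{"an":39,"yeo":3},"hx":[30,15,68],"ui":{"ecz":57,"jl":47,"z":21},"xew":[0,53,54,13]}
After op 2 (add /cs/yre 37): {"cs":{"an":39,"yeo":3,"yre":37},"hx":[30,15,68],"ui":{"ecz":57,"jl":47,"z":21},"xew":[0,53,54,13]}
After op 3 (replace /xew/0 10): {"cs":{"an":39,"yeo":3,"yre":37},"hx":[30,15,68],"ui":{"ecz":57,"jl":47,"z":21},"xew":[10,53,54,13]}
After op 4 (replace /ui 4): {"cs":{"an":39,"yeo":3,"yre":37},"hx":[30,15,68],"ui":4,"xew":[10,53,54,13]}
After op 5 (add /ope 0): {"cs":{"an":39,"yeo":3,"yre":37},"hx":[30,15,68],"ope":0,"ui":4,"xew":[10,53,54,13]}
After op 6 (remove /ope): {"cs":{"an":39,"yeo":3,"yre":37},"hx":[30,15,68],"ui":4,"xew":[10,53,54,13]}
After op 7 (remove /cs/yeo): {"cs":{"an":39,"yre":37},"hx":[30,15,68],"ui":4,"xew":[10,53,54,13]}
After op 8 (add /cs/j 56): {"cs":{"an":39,"j":56,"yre":37},"hx":[30,15,68],"ui":4,"xew":[10,53,54,13]}
After op 9 (add /hx/2 83): {"cs":{"an":39,"j":56,"yre":37},"hx":[30,15,83,68],"ui":4,"xew":[10,53,54,13]}
After op 10 (remove /xew/3): {"cs":{"an":39,"j":56,"yre":37},"hx":[30,15,83,68],"ui":4,"xew":[10,53,54]}
After op 11 (add /wx 53): {"cs":{"an":39,"j":56,"yre":37},"hx":[30,15,83,68],"ui":4,"wx":53,"xew":[10,53,54]}
After op 12 (replace /hx/1 38): {"cs":{"an":39,"j":56,"yre":37},"hx":[30,38,83,68],"ui":4,"wx":53,"xew":[10,53,54]}
After op 13 (replace /hx 8): {"cs":{"an":39,"j":56,"yre":37},"hx":8,"ui":4,"wx":53,"xew":[10,53,54]}
After op 14 (replace /ui 86): {"cs":{"an":39,"j":56,"yre":37},"hx":8,"ui":86,"wx":53,"xew":[10,53,54]}
After op 15 (replace /hx 83): {"cs":{"an":39,"j":56,"yre":37},"hx":83,"ui":86,"wx":53,"xew":[10,53,54]}
After op 16 (replace /cs/j 28): {"cs":{"an":39,"j":28,"yre":37},"hx":83,"ui":86,"wx":53,"xew":[10,53,54]}
After op 17 (replace /ui 45): {"cs":{"an":39,"j":28,"yre":37},"hx":83,"ui":45,"wx":53,"xew":[10,53,54]}
After op 18 (replace /xew/0 53): {"cs":{"an":39,"j":28,"yre":37},"hx":83,"ui":45,"wx":53,"xew":[53,53,54]}
After op 19 (replace /cs 88): {"cs":88,"hx":83,"ui":45,"wx":53,"xew":[53,53,54]}
After op 20 (replace /xew/0 52): {"cs":88,"hx":83,"ui":45,"wx":53,"xew":[52,53,54]}
After op 21 (remove /wx): {"cs":88,"hx":83,"ui":45,"xew":[52,53,54]}
After op 22 (replace /xew/1 40): {"cs":88,"hx":83,"ui":45,"xew":[52,40,54]}
Value at /xew/1: 40

Answer: 40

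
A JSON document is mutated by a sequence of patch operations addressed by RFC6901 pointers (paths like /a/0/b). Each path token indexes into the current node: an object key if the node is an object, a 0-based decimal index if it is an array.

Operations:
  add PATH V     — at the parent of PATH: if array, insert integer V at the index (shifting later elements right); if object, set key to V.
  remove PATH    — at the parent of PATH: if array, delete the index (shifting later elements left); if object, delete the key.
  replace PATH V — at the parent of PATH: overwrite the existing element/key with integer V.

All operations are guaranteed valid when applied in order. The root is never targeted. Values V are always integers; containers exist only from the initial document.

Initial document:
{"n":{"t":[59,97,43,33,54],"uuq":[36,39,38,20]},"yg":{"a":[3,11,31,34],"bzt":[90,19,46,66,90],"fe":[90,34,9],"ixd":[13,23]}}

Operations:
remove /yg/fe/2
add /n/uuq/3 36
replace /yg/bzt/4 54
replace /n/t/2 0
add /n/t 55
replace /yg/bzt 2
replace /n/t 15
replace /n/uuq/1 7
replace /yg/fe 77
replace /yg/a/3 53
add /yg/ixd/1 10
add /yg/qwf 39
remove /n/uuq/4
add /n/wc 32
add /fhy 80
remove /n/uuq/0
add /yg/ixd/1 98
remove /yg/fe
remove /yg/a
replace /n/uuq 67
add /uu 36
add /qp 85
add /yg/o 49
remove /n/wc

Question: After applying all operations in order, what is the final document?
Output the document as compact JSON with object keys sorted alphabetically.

Answer: {"fhy":80,"n":{"t":15,"uuq":67},"qp":85,"uu":36,"yg":{"bzt":2,"ixd":[13,98,10,23],"o":49,"qwf":39}}

Derivation:
After op 1 (remove /yg/fe/2): {"n":{"t":[59,97,43,33,54],"uuq":[36,39,38,20]},"yg":{"a":[3,11,31,34],"bzt":[90,19,46,66,90],"fe":[90,34],"ixd":[13,23]}}
After op 2 (add /n/uuq/3 36): {"n":{"t":[59,97,43,33,54],"uuq":[36,39,38,36,20]},"yg":{"a":[3,11,31,34],"bzt":[90,19,46,66,90],"fe":[90,34],"ixd":[13,23]}}
After op 3 (replace /yg/bzt/4 54): {"n":{"t":[59,97,43,33,54],"uuq":[36,39,38,36,20]},"yg":{"a":[3,11,31,34],"bzt":[90,19,46,66,54],"fe":[90,34],"ixd":[13,23]}}
After op 4 (replace /n/t/2 0): {"n":{"t":[59,97,0,33,54],"uuq":[36,39,38,36,20]},"yg":{"a":[3,11,31,34],"bzt":[90,19,46,66,54],"fe":[90,34],"ixd":[13,23]}}
After op 5 (add /n/t 55): {"n":{"t":55,"uuq":[36,39,38,36,20]},"yg":{"a":[3,11,31,34],"bzt":[90,19,46,66,54],"fe":[90,34],"ixd":[13,23]}}
After op 6 (replace /yg/bzt 2): {"n":{"t":55,"uuq":[36,39,38,36,20]},"yg":{"a":[3,11,31,34],"bzt":2,"fe":[90,34],"ixd":[13,23]}}
After op 7 (replace /n/t 15): {"n":{"t":15,"uuq":[36,39,38,36,20]},"yg":{"a":[3,11,31,34],"bzt":2,"fe":[90,34],"ixd":[13,23]}}
After op 8 (replace /n/uuq/1 7): {"n":{"t":15,"uuq":[36,7,38,36,20]},"yg":{"a":[3,11,31,34],"bzt":2,"fe":[90,34],"ixd":[13,23]}}
After op 9 (replace /yg/fe 77): {"n":{"t":15,"uuq":[36,7,38,36,20]},"yg":{"a":[3,11,31,34],"bzt":2,"fe":77,"ixd":[13,23]}}
After op 10 (replace /yg/a/3 53): {"n":{"t":15,"uuq":[36,7,38,36,20]},"yg":{"a":[3,11,31,53],"bzt":2,"fe":77,"ixd":[13,23]}}
After op 11 (add /yg/ixd/1 10): {"n":{"t":15,"uuq":[36,7,38,36,20]},"yg":{"a":[3,11,31,53],"bzt":2,"fe":77,"ixd":[13,10,23]}}
After op 12 (add /yg/qwf 39): {"n":{"t":15,"uuq":[36,7,38,36,20]},"yg":{"a":[3,11,31,53],"bzt":2,"fe":77,"ixd":[13,10,23],"qwf":39}}
After op 13 (remove /n/uuq/4): {"n":{"t":15,"uuq":[36,7,38,36]},"yg":{"a":[3,11,31,53],"bzt":2,"fe":77,"ixd":[13,10,23],"qwf":39}}
After op 14 (add /n/wc 32): {"n":{"t":15,"uuq":[36,7,38,36],"wc":32},"yg":{"a":[3,11,31,53],"bzt":2,"fe":77,"ixd":[13,10,23],"qwf":39}}
After op 15 (add /fhy 80): {"fhy":80,"n":{"t":15,"uuq":[36,7,38,36],"wc":32},"yg":{"a":[3,11,31,53],"bzt":2,"fe":77,"ixd":[13,10,23],"qwf":39}}
After op 16 (remove /n/uuq/0): {"fhy":80,"n":{"t":15,"uuq":[7,38,36],"wc":32},"yg":{"a":[3,11,31,53],"bzt":2,"fe":77,"ixd":[13,10,23],"qwf":39}}
After op 17 (add /yg/ixd/1 98): {"fhy":80,"n":{"t":15,"uuq":[7,38,36],"wc":32},"yg":{"a":[3,11,31,53],"bzt":2,"fe":77,"ixd":[13,98,10,23],"qwf":39}}
After op 18 (remove /yg/fe): {"fhy":80,"n":{"t":15,"uuq":[7,38,36],"wc":32},"yg":{"a":[3,11,31,53],"bzt":2,"ixd":[13,98,10,23],"qwf":39}}
After op 19 (remove /yg/a): {"fhy":80,"n":{"t":15,"uuq":[7,38,36],"wc":32},"yg":{"bzt":2,"ixd":[13,98,10,23],"qwf":39}}
After op 20 (replace /n/uuq 67): {"fhy":80,"n":{"t":15,"uuq":67,"wc":32},"yg":{"bzt":2,"ixd":[13,98,10,23],"qwf":39}}
After op 21 (add /uu 36): {"fhy":80,"n":{"t":15,"uuq":67,"wc":32},"uu":36,"yg":{"bzt":2,"ixd":[13,98,10,23],"qwf":39}}
After op 22 (add /qp 85): {"fhy":80,"n":{"t":15,"uuq":67,"wc":32},"qp":85,"uu":36,"yg":{"bzt":2,"ixd":[13,98,10,23],"qwf":39}}
After op 23 (add /yg/o 49): {"fhy":80,"n":{"t":15,"uuq":67,"wc":32},"qp":85,"uu":36,"yg":{"bzt":2,"ixd":[13,98,10,23],"o":49,"qwf":39}}
After op 24 (remove /n/wc): {"fhy":80,"n":{"t":15,"uuq":67},"qp":85,"uu":36,"yg":{"bzt":2,"ixd":[13,98,10,23],"o":49,"qwf":39}}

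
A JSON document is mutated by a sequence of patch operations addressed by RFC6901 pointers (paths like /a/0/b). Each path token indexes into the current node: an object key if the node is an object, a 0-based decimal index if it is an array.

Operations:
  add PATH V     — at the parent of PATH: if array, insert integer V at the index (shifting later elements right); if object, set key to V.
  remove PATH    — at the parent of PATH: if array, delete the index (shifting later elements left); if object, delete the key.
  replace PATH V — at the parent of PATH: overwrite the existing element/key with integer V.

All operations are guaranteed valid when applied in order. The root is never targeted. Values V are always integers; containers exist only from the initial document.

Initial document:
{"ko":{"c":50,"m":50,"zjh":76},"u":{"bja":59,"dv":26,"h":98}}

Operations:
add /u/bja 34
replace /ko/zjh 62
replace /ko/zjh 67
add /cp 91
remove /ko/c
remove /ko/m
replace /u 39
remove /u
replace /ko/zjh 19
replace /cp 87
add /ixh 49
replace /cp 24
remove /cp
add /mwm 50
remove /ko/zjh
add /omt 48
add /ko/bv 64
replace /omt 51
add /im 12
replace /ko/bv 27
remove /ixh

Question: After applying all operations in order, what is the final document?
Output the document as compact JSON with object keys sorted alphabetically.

After op 1 (add /u/bja 34): {"ko":{"c":50,"m":50,"zjh":76},"u":{"bja":34,"dv":26,"h":98}}
After op 2 (replace /ko/zjh 62): {"ko":{"c":50,"m":50,"zjh":62},"u":{"bja":34,"dv":26,"h":98}}
After op 3 (replace /ko/zjh 67): {"ko":{"c":50,"m":50,"zjh":67},"u":{"bja":34,"dv":26,"h":98}}
After op 4 (add /cp 91): {"cp":91,"ko":{"c":50,"m":50,"zjh":67},"u":{"bja":34,"dv":26,"h":98}}
After op 5 (remove /ko/c): {"cp":91,"ko":{"m":50,"zjh":67},"u":{"bja":34,"dv":26,"h":98}}
After op 6 (remove /ko/m): {"cp":91,"ko":{"zjh":67},"u":{"bja":34,"dv":26,"h":98}}
After op 7 (replace /u 39): {"cp":91,"ko":{"zjh":67},"u":39}
After op 8 (remove /u): {"cp":91,"ko":{"zjh":67}}
After op 9 (replace /ko/zjh 19): {"cp":91,"ko":{"zjh":19}}
After op 10 (replace /cp 87): {"cp":87,"ko":{"zjh":19}}
After op 11 (add /ixh 49): {"cp":87,"ixh":49,"ko":{"zjh":19}}
After op 12 (replace /cp 24): {"cp":24,"ixh":49,"ko":{"zjh":19}}
After op 13 (remove /cp): {"ixh":49,"ko":{"zjh":19}}
After op 14 (add /mwm 50): {"ixh":49,"ko":{"zjh":19},"mwm":50}
After op 15 (remove /ko/zjh): {"ixh":49,"ko":{},"mwm":50}
After op 16 (add /omt 48): {"ixh":49,"ko":{},"mwm":50,"omt":48}
After op 17 (add /ko/bv 64): {"ixh":49,"ko":{"bv":64},"mwm":50,"omt":48}
After op 18 (replace /omt 51): {"ixh":49,"ko":{"bv":64},"mwm":50,"omt":51}
After op 19 (add /im 12): {"im":12,"ixh":49,"ko":{"bv":64},"mwm":50,"omt":51}
After op 20 (replace /ko/bv 27): {"im":12,"ixh":49,"ko":{"bv":27},"mwm":50,"omt":51}
After op 21 (remove /ixh): {"im":12,"ko":{"bv":27},"mwm":50,"omt":51}

Answer: {"im":12,"ko":{"bv":27},"mwm":50,"omt":51}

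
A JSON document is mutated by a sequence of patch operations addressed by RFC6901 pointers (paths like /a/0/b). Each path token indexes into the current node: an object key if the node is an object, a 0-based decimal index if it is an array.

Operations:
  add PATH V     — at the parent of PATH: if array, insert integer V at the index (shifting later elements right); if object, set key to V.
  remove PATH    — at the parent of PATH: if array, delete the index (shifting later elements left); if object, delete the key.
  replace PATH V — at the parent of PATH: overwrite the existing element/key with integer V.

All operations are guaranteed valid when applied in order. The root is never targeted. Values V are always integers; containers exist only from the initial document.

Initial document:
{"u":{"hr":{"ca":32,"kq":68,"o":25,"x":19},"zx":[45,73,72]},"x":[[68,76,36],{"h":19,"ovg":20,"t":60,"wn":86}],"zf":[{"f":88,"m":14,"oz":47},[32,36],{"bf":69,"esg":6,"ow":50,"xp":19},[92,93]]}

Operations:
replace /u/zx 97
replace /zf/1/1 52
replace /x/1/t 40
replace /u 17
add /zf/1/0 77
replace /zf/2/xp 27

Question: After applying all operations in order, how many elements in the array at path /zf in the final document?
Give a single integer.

Answer: 4

Derivation:
After op 1 (replace /u/zx 97): {"u":{"hr":{"ca":32,"kq":68,"o":25,"x":19},"zx":97},"x":[[68,76,36],{"h":19,"ovg":20,"t":60,"wn":86}],"zf":[{"f":88,"m":14,"oz":47},[32,36],{"bf":69,"esg":6,"ow":50,"xp":19},[92,93]]}
After op 2 (replace /zf/1/1 52): {"u":{"hr":{"ca":32,"kq":68,"o":25,"x":19},"zx":97},"x":[[68,76,36],{"h":19,"ovg":20,"t":60,"wn":86}],"zf":[{"f":88,"m":14,"oz":47},[32,52],{"bf":69,"esg":6,"ow":50,"xp":19},[92,93]]}
After op 3 (replace /x/1/t 40): {"u":{"hr":{"ca":32,"kq":68,"o":25,"x":19},"zx":97},"x":[[68,76,36],{"h":19,"ovg":20,"t":40,"wn":86}],"zf":[{"f":88,"m":14,"oz":47},[32,52],{"bf":69,"esg":6,"ow":50,"xp":19},[92,93]]}
After op 4 (replace /u 17): {"u":17,"x":[[68,76,36],{"h":19,"ovg":20,"t":40,"wn":86}],"zf":[{"f":88,"m":14,"oz":47},[32,52],{"bf":69,"esg":6,"ow":50,"xp":19},[92,93]]}
After op 5 (add /zf/1/0 77): {"u":17,"x":[[68,76,36],{"h":19,"ovg":20,"t":40,"wn":86}],"zf":[{"f":88,"m":14,"oz":47},[77,32,52],{"bf":69,"esg":6,"ow":50,"xp":19},[92,93]]}
After op 6 (replace /zf/2/xp 27): {"u":17,"x":[[68,76,36],{"h":19,"ovg":20,"t":40,"wn":86}],"zf":[{"f":88,"m":14,"oz":47},[77,32,52],{"bf":69,"esg":6,"ow":50,"xp":27},[92,93]]}
Size at path /zf: 4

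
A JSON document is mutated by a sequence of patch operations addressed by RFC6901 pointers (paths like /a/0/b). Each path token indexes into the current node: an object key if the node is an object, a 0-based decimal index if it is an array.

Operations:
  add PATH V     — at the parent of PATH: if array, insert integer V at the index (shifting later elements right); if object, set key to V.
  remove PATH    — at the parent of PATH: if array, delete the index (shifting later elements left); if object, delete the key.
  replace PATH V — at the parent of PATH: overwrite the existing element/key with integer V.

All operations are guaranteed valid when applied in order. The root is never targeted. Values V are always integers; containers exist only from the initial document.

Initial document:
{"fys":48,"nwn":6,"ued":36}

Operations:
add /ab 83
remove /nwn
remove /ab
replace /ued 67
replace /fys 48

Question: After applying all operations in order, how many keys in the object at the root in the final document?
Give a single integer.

After op 1 (add /ab 83): {"ab":83,"fys":48,"nwn":6,"ued":36}
After op 2 (remove /nwn): {"ab":83,"fys":48,"ued":36}
After op 3 (remove /ab): {"fys":48,"ued":36}
After op 4 (replace /ued 67): {"fys":48,"ued":67}
After op 5 (replace /fys 48): {"fys":48,"ued":67}
Size at the root: 2

Answer: 2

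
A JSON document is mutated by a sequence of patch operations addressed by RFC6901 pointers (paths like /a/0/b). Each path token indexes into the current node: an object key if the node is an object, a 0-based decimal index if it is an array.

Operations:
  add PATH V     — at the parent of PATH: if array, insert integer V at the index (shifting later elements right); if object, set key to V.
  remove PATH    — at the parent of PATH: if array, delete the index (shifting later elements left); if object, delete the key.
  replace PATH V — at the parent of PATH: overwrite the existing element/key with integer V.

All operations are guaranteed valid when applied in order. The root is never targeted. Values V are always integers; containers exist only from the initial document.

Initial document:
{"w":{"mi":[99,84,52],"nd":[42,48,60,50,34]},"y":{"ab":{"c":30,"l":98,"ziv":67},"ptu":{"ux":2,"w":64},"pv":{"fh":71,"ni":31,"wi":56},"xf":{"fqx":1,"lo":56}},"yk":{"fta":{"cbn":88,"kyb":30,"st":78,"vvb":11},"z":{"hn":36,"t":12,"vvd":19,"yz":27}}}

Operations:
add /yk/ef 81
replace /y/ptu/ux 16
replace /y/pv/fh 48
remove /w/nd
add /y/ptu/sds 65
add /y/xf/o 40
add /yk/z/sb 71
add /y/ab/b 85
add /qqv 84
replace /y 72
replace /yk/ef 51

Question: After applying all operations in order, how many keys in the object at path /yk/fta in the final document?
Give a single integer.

After op 1 (add /yk/ef 81): {"w":{"mi":[99,84,52],"nd":[42,48,60,50,34]},"y":{"ab":{"c":30,"l":98,"ziv":67},"ptu":{"ux":2,"w":64},"pv":{"fh":71,"ni":31,"wi":56},"xf":{"fqx":1,"lo":56}},"yk":{"ef":81,"fta":{"cbn":88,"kyb":30,"st":78,"vvb":11},"z":{"hn":36,"t":12,"vvd":19,"yz":27}}}
After op 2 (replace /y/ptu/ux 16): {"w":{"mi":[99,84,52],"nd":[42,48,60,50,34]},"y":{"ab":{"c":30,"l":98,"ziv":67},"ptu":{"ux":16,"w":64},"pv":{"fh":71,"ni":31,"wi":56},"xf":{"fqx":1,"lo":56}},"yk":{"ef":81,"fta":{"cbn":88,"kyb":30,"st":78,"vvb":11},"z":{"hn":36,"t":12,"vvd":19,"yz":27}}}
After op 3 (replace /y/pv/fh 48): {"w":{"mi":[99,84,52],"nd":[42,48,60,50,34]},"y":{"ab":{"c":30,"l":98,"ziv":67},"ptu":{"ux":16,"w":64},"pv":{"fh":48,"ni":31,"wi":56},"xf":{"fqx":1,"lo":56}},"yk":{"ef":81,"fta":{"cbn":88,"kyb":30,"st":78,"vvb":11},"z":{"hn":36,"t":12,"vvd":19,"yz":27}}}
After op 4 (remove /w/nd): {"w":{"mi":[99,84,52]},"y":{"ab":{"c":30,"l":98,"ziv":67},"ptu":{"ux":16,"w":64},"pv":{"fh":48,"ni":31,"wi":56},"xf":{"fqx":1,"lo":56}},"yk":{"ef":81,"fta":{"cbn":88,"kyb":30,"st":78,"vvb":11},"z":{"hn":36,"t":12,"vvd":19,"yz":27}}}
After op 5 (add /y/ptu/sds 65): {"w":{"mi":[99,84,52]},"y":{"ab":{"c":30,"l":98,"ziv":67},"ptu":{"sds":65,"ux":16,"w":64},"pv":{"fh":48,"ni":31,"wi":56},"xf":{"fqx":1,"lo":56}},"yk":{"ef":81,"fta":{"cbn":88,"kyb":30,"st":78,"vvb":11},"z":{"hn":36,"t":12,"vvd":19,"yz":27}}}
After op 6 (add /y/xf/o 40): {"w":{"mi":[99,84,52]},"y":{"ab":{"c":30,"l":98,"ziv":67},"ptu":{"sds":65,"ux":16,"w":64},"pv":{"fh":48,"ni":31,"wi":56},"xf":{"fqx":1,"lo":56,"o":40}},"yk":{"ef":81,"fta":{"cbn":88,"kyb":30,"st":78,"vvb":11},"z":{"hn":36,"t":12,"vvd":19,"yz":27}}}
After op 7 (add /yk/z/sb 71): {"w":{"mi":[99,84,52]},"y":{"ab":{"c":30,"l":98,"ziv":67},"ptu":{"sds":65,"ux":16,"w":64},"pv":{"fh":48,"ni":31,"wi":56},"xf":{"fqx":1,"lo":56,"o":40}},"yk":{"ef":81,"fta":{"cbn":88,"kyb":30,"st":78,"vvb":11},"z":{"hn":36,"sb":71,"t":12,"vvd":19,"yz":27}}}
After op 8 (add /y/ab/b 85): {"w":{"mi":[99,84,52]},"y":{"ab":{"b":85,"c":30,"l":98,"ziv":67},"ptu":{"sds":65,"ux":16,"w":64},"pv":{"fh":48,"ni":31,"wi":56},"xf":{"fqx":1,"lo":56,"o":40}},"yk":{"ef":81,"fta":{"cbn":88,"kyb":30,"st":78,"vvb":11},"z":{"hn":36,"sb":71,"t":12,"vvd":19,"yz":27}}}
After op 9 (add /qqv 84): {"qqv":84,"w":{"mi":[99,84,52]},"y":{"ab":{"b":85,"c":30,"l":98,"ziv":67},"ptu":{"sds":65,"ux":16,"w":64},"pv":{"fh":48,"ni":31,"wi":56},"xf":{"fqx":1,"lo":56,"o":40}},"yk":{"ef":81,"fta":{"cbn":88,"kyb":30,"st":78,"vvb":11},"z":{"hn":36,"sb":71,"t":12,"vvd":19,"yz":27}}}
After op 10 (replace /y 72): {"qqv":84,"w":{"mi":[99,84,52]},"y":72,"yk":{"ef":81,"fta":{"cbn":88,"kyb":30,"st":78,"vvb":11},"z":{"hn":36,"sb":71,"t":12,"vvd":19,"yz":27}}}
After op 11 (replace /yk/ef 51): {"qqv":84,"w":{"mi":[99,84,52]},"y":72,"yk":{"ef":51,"fta":{"cbn":88,"kyb":30,"st":78,"vvb":11},"z":{"hn":36,"sb":71,"t":12,"vvd":19,"yz":27}}}
Size at path /yk/fta: 4

Answer: 4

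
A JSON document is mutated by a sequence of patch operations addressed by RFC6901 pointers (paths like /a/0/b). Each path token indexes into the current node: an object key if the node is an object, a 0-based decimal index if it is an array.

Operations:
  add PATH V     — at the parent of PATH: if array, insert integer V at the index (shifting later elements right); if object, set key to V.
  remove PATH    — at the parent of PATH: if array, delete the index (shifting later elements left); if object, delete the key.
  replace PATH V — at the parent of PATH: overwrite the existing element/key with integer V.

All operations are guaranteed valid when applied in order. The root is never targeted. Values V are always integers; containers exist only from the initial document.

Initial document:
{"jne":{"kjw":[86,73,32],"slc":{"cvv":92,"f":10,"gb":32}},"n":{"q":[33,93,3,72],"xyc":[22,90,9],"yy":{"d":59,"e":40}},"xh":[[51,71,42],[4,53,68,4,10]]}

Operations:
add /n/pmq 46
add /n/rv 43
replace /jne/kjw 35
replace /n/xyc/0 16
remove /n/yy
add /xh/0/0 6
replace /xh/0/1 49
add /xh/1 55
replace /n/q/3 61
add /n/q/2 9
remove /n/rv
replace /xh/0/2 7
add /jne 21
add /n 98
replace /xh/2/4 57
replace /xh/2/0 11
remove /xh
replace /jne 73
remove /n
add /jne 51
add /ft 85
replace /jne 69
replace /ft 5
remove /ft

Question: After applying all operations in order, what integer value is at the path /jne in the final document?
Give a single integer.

After op 1 (add /n/pmq 46): {"jne":{"kjw":[86,73,32],"slc":{"cvv":92,"f":10,"gb":32}},"n":{"pmq":46,"q":[33,93,3,72],"xyc":[22,90,9],"yy":{"d":59,"e":40}},"xh":[[51,71,42],[4,53,68,4,10]]}
After op 2 (add /n/rv 43): {"jne":{"kjw":[86,73,32],"slc":{"cvv":92,"f":10,"gb":32}},"n":{"pmq":46,"q":[33,93,3,72],"rv":43,"xyc":[22,90,9],"yy":{"d":59,"e":40}},"xh":[[51,71,42],[4,53,68,4,10]]}
After op 3 (replace /jne/kjw 35): {"jne":{"kjw":35,"slc":{"cvv":92,"f":10,"gb":32}},"n":{"pmq":46,"q":[33,93,3,72],"rv":43,"xyc":[22,90,9],"yy":{"d":59,"e":40}},"xh":[[51,71,42],[4,53,68,4,10]]}
After op 4 (replace /n/xyc/0 16): {"jne":{"kjw":35,"slc":{"cvv":92,"f":10,"gb":32}},"n":{"pmq":46,"q":[33,93,3,72],"rv":43,"xyc":[16,90,9],"yy":{"d":59,"e":40}},"xh":[[51,71,42],[4,53,68,4,10]]}
After op 5 (remove /n/yy): {"jne":{"kjw":35,"slc":{"cvv":92,"f":10,"gb":32}},"n":{"pmq":46,"q":[33,93,3,72],"rv":43,"xyc":[16,90,9]},"xh":[[51,71,42],[4,53,68,4,10]]}
After op 6 (add /xh/0/0 6): {"jne":{"kjw":35,"slc":{"cvv":92,"f":10,"gb":32}},"n":{"pmq":46,"q":[33,93,3,72],"rv":43,"xyc":[16,90,9]},"xh":[[6,51,71,42],[4,53,68,4,10]]}
After op 7 (replace /xh/0/1 49): {"jne":{"kjw":35,"slc":{"cvv":92,"f":10,"gb":32}},"n":{"pmq":46,"q":[33,93,3,72],"rv":43,"xyc":[16,90,9]},"xh":[[6,49,71,42],[4,53,68,4,10]]}
After op 8 (add /xh/1 55): {"jne":{"kjw":35,"slc":{"cvv":92,"f":10,"gb":32}},"n":{"pmq":46,"q":[33,93,3,72],"rv":43,"xyc":[16,90,9]},"xh":[[6,49,71,42],55,[4,53,68,4,10]]}
After op 9 (replace /n/q/3 61): {"jne":{"kjw":35,"slc":{"cvv":92,"f":10,"gb":32}},"n":{"pmq":46,"q":[33,93,3,61],"rv":43,"xyc":[16,90,9]},"xh":[[6,49,71,42],55,[4,53,68,4,10]]}
After op 10 (add /n/q/2 9): {"jne":{"kjw":35,"slc":{"cvv":92,"f":10,"gb":32}},"n":{"pmq":46,"q":[33,93,9,3,61],"rv":43,"xyc":[16,90,9]},"xh":[[6,49,71,42],55,[4,53,68,4,10]]}
After op 11 (remove /n/rv): {"jne":{"kjw":35,"slc":{"cvv":92,"f":10,"gb":32}},"n":{"pmq":46,"q":[33,93,9,3,61],"xyc":[16,90,9]},"xh":[[6,49,71,42],55,[4,53,68,4,10]]}
After op 12 (replace /xh/0/2 7): {"jne":{"kjw":35,"slc":{"cvv":92,"f":10,"gb":32}},"n":{"pmq":46,"q":[33,93,9,3,61],"xyc":[16,90,9]},"xh":[[6,49,7,42],55,[4,53,68,4,10]]}
After op 13 (add /jne 21): {"jne":21,"n":{"pmq":46,"q":[33,93,9,3,61],"xyc":[16,90,9]},"xh":[[6,49,7,42],55,[4,53,68,4,10]]}
After op 14 (add /n 98): {"jne":21,"n":98,"xh":[[6,49,7,42],55,[4,53,68,4,10]]}
After op 15 (replace /xh/2/4 57): {"jne":21,"n":98,"xh":[[6,49,7,42],55,[4,53,68,4,57]]}
After op 16 (replace /xh/2/0 11): {"jne":21,"n":98,"xh":[[6,49,7,42],55,[11,53,68,4,57]]}
After op 17 (remove /xh): {"jne":21,"n":98}
After op 18 (replace /jne 73): {"jne":73,"n":98}
After op 19 (remove /n): {"jne":73}
After op 20 (add /jne 51): {"jne":51}
After op 21 (add /ft 85): {"ft":85,"jne":51}
After op 22 (replace /jne 69): {"ft":85,"jne":69}
After op 23 (replace /ft 5): {"ft":5,"jne":69}
After op 24 (remove /ft): {"jne":69}
Value at /jne: 69

Answer: 69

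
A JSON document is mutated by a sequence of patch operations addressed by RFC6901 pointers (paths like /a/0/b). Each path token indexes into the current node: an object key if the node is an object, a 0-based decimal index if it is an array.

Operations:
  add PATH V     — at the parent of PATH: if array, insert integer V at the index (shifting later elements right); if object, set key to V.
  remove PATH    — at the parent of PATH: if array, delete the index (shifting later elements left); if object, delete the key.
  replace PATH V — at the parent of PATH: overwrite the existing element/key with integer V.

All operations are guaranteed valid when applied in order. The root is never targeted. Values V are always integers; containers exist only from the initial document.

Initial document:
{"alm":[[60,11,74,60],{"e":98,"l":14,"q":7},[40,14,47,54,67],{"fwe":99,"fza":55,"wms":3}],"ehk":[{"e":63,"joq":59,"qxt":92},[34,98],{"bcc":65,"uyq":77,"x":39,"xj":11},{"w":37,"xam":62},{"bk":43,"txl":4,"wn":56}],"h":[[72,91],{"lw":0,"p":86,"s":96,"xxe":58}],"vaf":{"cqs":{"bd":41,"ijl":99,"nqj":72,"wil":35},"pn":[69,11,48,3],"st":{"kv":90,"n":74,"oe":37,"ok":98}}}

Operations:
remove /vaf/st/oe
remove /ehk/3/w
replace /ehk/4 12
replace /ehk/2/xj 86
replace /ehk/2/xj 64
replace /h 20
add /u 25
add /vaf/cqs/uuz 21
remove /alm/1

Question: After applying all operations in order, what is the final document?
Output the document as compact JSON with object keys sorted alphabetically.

Answer: {"alm":[[60,11,74,60],[40,14,47,54,67],{"fwe":99,"fza":55,"wms":3}],"ehk":[{"e":63,"joq":59,"qxt":92},[34,98],{"bcc":65,"uyq":77,"x":39,"xj":64},{"xam":62},12],"h":20,"u":25,"vaf":{"cqs":{"bd":41,"ijl":99,"nqj":72,"uuz":21,"wil":35},"pn":[69,11,48,3],"st":{"kv":90,"n":74,"ok":98}}}

Derivation:
After op 1 (remove /vaf/st/oe): {"alm":[[60,11,74,60],{"e":98,"l":14,"q":7},[40,14,47,54,67],{"fwe":99,"fza":55,"wms":3}],"ehk":[{"e":63,"joq":59,"qxt":92},[34,98],{"bcc":65,"uyq":77,"x":39,"xj":11},{"w":37,"xam":62},{"bk":43,"txl":4,"wn":56}],"h":[[72,91],{"lw":0,"p":86,"s":96,"xxe":58}],"vaf":{"cqs":{"bd":41,"ijl":99,"nqj":72,"wil":35},"pn":[69,11,48,3],"st":{"kv":90,"n":74,"ok":98}}}
After op 2 (remove /ehk/3/w): {"alm":[[60,11,74,60],{"e":98,"l":14,"q":7},[40,14,47,54,67],{"fwe":99,"fza":55,"wms":3}],"ehk":[{"e":63,"joq":59,"qxt":92},[34,98],{"bcc":65,"uyq":77,"x":39,"xj":11},{"xam":62},{"bk":43,"txl":4,"wn":56}],"h":[[72,91],{"lw":0,"p":86,"s":96,"xxe":58}],"vaf":{"cqs":{"bd":41,"ijl":99,"nqj":72,"wil":35},"pn":[69,11,48,3],"st":{"kv":90,"n":74,"ok":98}}}
After op 3 (replace /ehk/4 12): {"alm":[[60,11,74,60],{"e":98,"l":14,"q":7},[40,14,47,54,67],{"fwe":99,"fza":55,"wms":3}],"ehk":[{"e":63,"joq":59,"qxt":92},[34,98],{"bcc":65,"uyq":77,"x":39,"xj":11},{"xam":62},12],"h":[[72,91],{"lw":0,"p":86,"s":96,"xxe":58}],"vaf":{"cqs":{"bd":41,"ijl":99,"nqj":72,"wil":35},"pn":[69,11,48,3],"st":{"kv":90,"n":74,"ok":98}}}
After op 4 (replace /ehk/2/xj 86): {"alm":[[60,11,74,60],{"e":98,"l":14,"q":7},[40,14,47,54,67],{"fwe":99,"fza":55,"wms":3}],"ehk":[{"e":63,"joq":59,"qxt":92},[34,98],{"bcc":65,"uyq":77,"x":39,"xj":86},{"xam":62},12],"h":[[72,91],{"lw":0,"p":86,"s":96,"xxe":58}],"vaf":{"cqs":{"bd":41,"ijl":99,"nqj":72,"wil":35},"pn":[69,11,48,3],"st":{"kv":90,"n":74,"ok":98}}}
After op 5 (replace /ehk/2/xj 64): {"alm":[[60,11,74,60],{"e":98,"l":14,"q":7},[40,14,47,54,67],{"fwe":99,"fza":55,"wms":3}],"ehk":[{"e":63,"joq":59,"qxt":92},[34,98],{"bcc":65,"uyq":77,"x":39,"xj":64},{"xam":62},12],"h":[[72,91],{"lw":0,"p":86,"s":96,"xxe":58}],"vaf":{"cqs":{"bd":41,"ijl":99,"nqj":72,"wil":35},"pn":[69,11,48,3],"st":{"kv":90,"n":74,"ok":98}}}
After op 6 (replace /h 20): {"alm":[[60,11,74,60],{"e":98,"l":14,"q":7},[40,14,47,54,67],{"fwe":99,"fza":55,"wms":3}],"ehk":[{"e":63,"joq":59,"qxt":92},[34,98],{"bcc":65,"uyq":77,"x":39,"xj":64},{"xam":62},12],"h":20,"vaf":{"cqs":{"bd":41,"ijl":99,"nqj":72,"wil":35},"pn":[69,11,48,3],"st":{"kv":90,"n":74,"ok":98}}}
After op 7 (add /u 25): {"alm":[[60,11,74,60],{"e":98,"l":14,"q":7},[40,14,47,54,67],{"fwe":99,"fza":55,"wms":3}],"ehk":[{"e":63,"joq":59,"qxt":92},[34,98],{"bcc":65,"uyq":77,"x":39,"xj":64},{"xam":62},12],"h":20,"u":25,"vaf":{"cqs":{"bd":41,"ijl":99,"nqj":72,"wil":35},"pn":[69,11,48,3],"st":{"kv":90,"n":74,"ok":98}}}
After op 8 (add /vaf/cqs/uuz 21): {"alm":[[60,11,74,60],{"e":98,"l":14,"q":7},[40,14,47,54,67],{"fwe":99,"fza":55,"wms":3}],"ehk":[{"e":63,"joq":59,"qxt":92},[34,98],{"bcc":65,"uyq":77,"x":39,"xj":64},{"xam":62},12],"h":20,"u":25,"vaf":{"cqs":{"bd":41,"ijl":99,"nqj":72,"uuz":21,"wil":35},"pn":[69,11,48,3],"st":{"kv":90,"n":74,"ok":98}}}
After op 9 (remove /alm/1): {"alm":[[60,11,74,60],[40,14,47,54,67],{"fwe":99,"fza":55,"wms":3}],"ehk":[{"e":63,"joq":59,"qxt":92},[34,98],{"bcc":65,"uyq":77,"x":39,"xj":64},{"xam":62},12],"h":20,"u":25,"vaf":{"cqs":{"bd":41,"ijl":99,"nqj":72,"uuz":21,"wil":35},"pn":[69,11,48,3],"st":{"kv":90,"n":74,"ok":98}}}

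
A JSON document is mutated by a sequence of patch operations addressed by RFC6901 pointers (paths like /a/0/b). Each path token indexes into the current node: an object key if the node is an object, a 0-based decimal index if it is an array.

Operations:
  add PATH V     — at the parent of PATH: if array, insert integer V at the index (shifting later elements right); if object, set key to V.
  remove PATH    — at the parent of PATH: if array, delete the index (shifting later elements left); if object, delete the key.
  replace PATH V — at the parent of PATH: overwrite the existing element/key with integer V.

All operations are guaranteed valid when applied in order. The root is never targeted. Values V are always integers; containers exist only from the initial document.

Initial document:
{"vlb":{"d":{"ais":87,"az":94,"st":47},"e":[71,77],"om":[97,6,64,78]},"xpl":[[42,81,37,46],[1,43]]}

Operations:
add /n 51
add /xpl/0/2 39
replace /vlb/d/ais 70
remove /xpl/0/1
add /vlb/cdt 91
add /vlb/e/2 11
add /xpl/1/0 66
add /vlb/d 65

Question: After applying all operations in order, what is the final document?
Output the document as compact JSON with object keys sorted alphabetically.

Answer: {"n":51,"vlb":{"cdt":91,"d":65,"e":[71,77,11],"om":[97,6,64,78]},"xpl":[[42,39,37,46],[66,1,43]]}

Derivation:
After op 1 (add /n 51): {"n":51,"vlb":{"d":{"ais":87,"az":94,"st":47},"e":[71,77],"om":[97,6,64,78]},"xpl":[[42,81,37,46],[1,43]]}
After op 2 (add /xpl/0/2 39): {"n":51,"vlb":{"d":{"ais":87,"az":94,"st":47},"e":[71,77],"om":[97,6,64,78]},"xpl":[[42,81,39,37,46],[1,43]]}
After op 3 (replace /vlb/d/ais 70): {"n":51,"vlb":{"d":{"ais":70,"az":94,"st":47},"e":[71,77],"om":[97,6,64,78]},"xpl":[[42,81,39,37,46],[1,43]]}
After op 4 (remove /xpl/0/1): {"n":51,"vlb":{"d":{"ais":70,"az":94,"st":47},"e":[71,77],"om":[97,6,64,78]},"xpl":[[42,39,37,46],[1,43]]}
After op 5 (add /vlb/cdt 91): {"n":51,"vlb":{"cdt":91,"d":{"ais":70,"az":94,"st":47},"e":[71,77],"om":[97,6,64,78]},"xpl":[[42,39,37,46],[1,43]]}
After op 6 (add /vlb/e/2 11): {"n":51,"vlb":{"cdt":91,"d":{"ais":70,"az":94,"st":47},"e":[71,77,11],"om":[97,6,64,78]},"xpl":[[42,39,37,46],[1,43]]}
After op 7 (add /xpl/1/0 66): {"n":51,"vlb":{"cdt":91,"d":{"ais":70,"az":94,"st":47},"e":[71,77,11],"om":[97,6,64,78]},"xpl":[[42,39,37,46],[66,1,43]]}
After op 8 (add /vlb/d 65): {"n":51,"vlb":{"cdt":91,"d":65,"e":[71,77,11],"om":[97,6,64,78]},"xpl":[[42,39,37,46],[66,1,43]]}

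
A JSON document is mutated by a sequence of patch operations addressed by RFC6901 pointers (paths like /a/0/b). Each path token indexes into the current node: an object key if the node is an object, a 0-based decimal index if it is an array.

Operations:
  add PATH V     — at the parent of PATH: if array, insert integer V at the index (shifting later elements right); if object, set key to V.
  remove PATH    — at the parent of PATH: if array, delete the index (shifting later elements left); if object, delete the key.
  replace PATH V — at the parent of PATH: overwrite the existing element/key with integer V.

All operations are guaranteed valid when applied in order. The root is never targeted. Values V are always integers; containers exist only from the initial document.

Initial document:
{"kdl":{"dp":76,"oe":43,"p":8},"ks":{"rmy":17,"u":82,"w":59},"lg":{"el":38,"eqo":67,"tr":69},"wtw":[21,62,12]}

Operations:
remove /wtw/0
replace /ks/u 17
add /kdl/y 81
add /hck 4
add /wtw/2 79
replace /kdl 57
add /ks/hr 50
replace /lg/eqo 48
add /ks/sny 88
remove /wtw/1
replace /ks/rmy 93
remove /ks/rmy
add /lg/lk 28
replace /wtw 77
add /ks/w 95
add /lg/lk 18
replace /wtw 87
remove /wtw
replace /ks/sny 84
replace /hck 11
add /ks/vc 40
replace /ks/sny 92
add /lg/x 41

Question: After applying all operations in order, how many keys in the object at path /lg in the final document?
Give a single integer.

Answer: 5

Derivation:
After op 1 (remove /wtw/0): {"kdl":{"dp":76,"oe":43,"p":8},"ks":{"rmy":17,"u":82,"w":59},"lg":{"el":38,"eqo":67,"tr":69},"wtw":[62,12]}
After op 2 (replace /ks/u 17): {"kdl":{"dp":76,"oe":43,"p":8},"ks":{"rmy":17,"u":17,"w":59},"lg":{"el":38,"eqo":67,"tr":69},"wtw":[62,12]}
After op 3 (add /kdl/y 81): {"kdl":{"dp":76,"oe":43,"p":8,"y":81},"ks":{"rmy":17,"u":17,"w":59},"lg":{"el":38,"eqo":67,"tr":69},"wtw":[62,12]}
After op 4 (add /hck 4): {"hck":4,"kdl":{"dp":76,"oe":43,"p":8,"y":81},"ks":{"rmy":17,"u":17,"w":59},"lg":{"el":38,"eqo":67,"tr":69},"wtw":[62,12]}
After op 5 (add /wtw/2 79): {"hck":4,"kdl":{"dp":76,"oe":43,"p":8,"y":81},"ks":{"rmy":17,"u":17,"w":59},"lg":{"el":38,"eqo":67,"tr":69},"wtw":[62,12,79]}
After op 6 (replace /kdl 57): {"hck":4,"kdl":57,"ks":{"rmy":17,"u":17,"w":59},"lg":{"el":38,"eqo":67,"tr":69},"wtw":[62,12,79]}
After op 7 (add /ks/hr 50): {"hck":4,"kdl":57,"ks":{"hr":50,"rmy":17,"u":17,"w":59},"lg":{"el":38,"eqo":67,"tr":69},"wtw":[62,12,79]}
After op 8 (replace /lg/eqo 48): {"hck":4,"kdl":57,"ks":{"hr":50,"rmy":17,"u":17,"w":59},"lg":{"el":38,"eqo":48,"tr":69},"wtw":[62,12,79]}
After op 9 (add /ks/sny 88): {"hck":4,"kdl":57,"ks":{"hr":50,"rmy":17,"sny":88,"u":17,"w":59},"lg":{"el":38,"eqo":48,"tr":69},"wtw":[62,12,79]}
After op 10 (remove /wtw/1): {"hck":4,"kdl":57,"ks":{"hr":50,"rmy":17,"sny":88,"u":17,"w":59},"lg":{"el":38,"eqo":48,"tr":69},"wtw":[62,79]}
After op 11 (replace /ks/rmy 93): {"hck":4,"kdl":57,"ks":{"hr":50,"rmy":93,"sny":88,"u":17,"w":59},"lg":{"el":38,"eqo":48,"tr":69},"wtw":[62,79]}
After op 12 (remove /ks/rmy): {"hck":4,"kdl":57,"ks":{"hr":50,"sny":88,"u":17,"w":59},"lg":{"el":38,"eqo":48,"tr":69},"wtw":[62,79]}
After op 13 (add /lg/lk 28): {"hck":4,"kdl":57,"ks":{"hr":50,"sny":88,"u":17,"w":59},"lg":{"el":38,"eqo":48,"lk":28,"tr":69},"wtw":[62,79]}
After op 14 (replace /wtw 77): {"hck":4,"kdl":57,"ks":{"hr":50,"sny":88,"u":17,"w":59},"lg":{"el":38,"eqo":48,"lk":28,"tr":69},"wtw":77}
After op 15 (add /ks/w 95): {"hck":4,"kdl":57,"ks":{"hr":50,"sny":88,"u":17,"w":95},"lg":{"el":38,"eqo":48,"lk":28,"tr":69},"wtw":77}
After op 16 (add /lg/lk 18): {"hck":4,"kdl":57,"ks":{"hr":50,"sny":88,"u":17,"w":95},"lg":{"el":38,"eqo":48,"lk":18,"tr":69},"wtw":77}
After op 17 (replace /wtw 87): {"hck":4,"kdl":57,"ks":{"hr":50,"sny":88,"u":17,"w":95},"lg":{"el":38,"eqo":48,"lk":18,"tr":69},"wtw":87}
After op 18 (remove /wtw): {"hck":4,"kdl":57,"ks":{"hr":50,"sny":88,"u":17,"w":95},"lg":{"el":38,"eqo":48,"lk":18,"tr":69}}
After op 19 (replace /ks/sny 84): {"hck":4,"kdl":57,"ks":{"hr":50,"sny":84,"u":17,"w":95},"lg":{"el":38,"eqo":48,"lk":18,"tr":69}}
After op 20 (replace /hck 11): {"hck":11,"kdl":57,"ks":{"hr":50,"sny":84,"u":17,"w":95},"lg":{"el":38,"eqo":48,"lk":18,"tr":69}}
After op 21 (add /ks/vc 40): {"hck":11,"kdl":57,"ks":{"hr":50,"sny":84,"u":17,"vc":40,"w":95},"lg":{"el":38,"eqo":48,"lk":18,"tr":69}}
After op 22 (replace /ks/sny 92): {"hck":11,"kdl":57,"ks":{"hr":50,"sny":92,"u":17,"vc":40,"w":95},"lg":{"el":38,"eqo":48,"lk":18,"tr":69}}
After op 23 (add /lg/x 41): {"hck":11,"kdl":57,"ks":{"hr":50,"sny":92,"u":17,"vc":40,"w":95},"lg":{"el":38,"eqo":48,"lk":18,"tr":69,"x":41}}
Size at path /lg: 5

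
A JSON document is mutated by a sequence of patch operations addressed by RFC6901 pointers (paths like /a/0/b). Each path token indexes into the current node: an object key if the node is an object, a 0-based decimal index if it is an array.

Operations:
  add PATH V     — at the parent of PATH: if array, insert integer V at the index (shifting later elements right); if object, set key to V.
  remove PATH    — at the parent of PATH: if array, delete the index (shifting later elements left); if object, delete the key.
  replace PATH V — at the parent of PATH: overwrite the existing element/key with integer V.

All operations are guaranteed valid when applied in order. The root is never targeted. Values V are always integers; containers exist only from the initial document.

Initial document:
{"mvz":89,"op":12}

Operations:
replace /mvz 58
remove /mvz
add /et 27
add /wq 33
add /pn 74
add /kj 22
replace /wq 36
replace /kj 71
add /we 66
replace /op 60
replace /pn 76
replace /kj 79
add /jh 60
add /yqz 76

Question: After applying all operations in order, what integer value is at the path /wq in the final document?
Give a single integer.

After op 1 (replace /mvz 58): {"mvz":58,"op":12}
After op 2 (remove /mvz): {"op":12}
After op 3 (add /et 27): {"et":27,"op":12}
After op 4 (add /wq 33): {"et":27,"op":12,"wq":33}
After op 5 (add /pn 74): {"et":27,"op":12,"pn":74,"wq":33}
After op 6 (add /kj 22): {"et":27,"kj":22,"op":12,"pn":74,"wq":33}
After op 7 (replace /wq 36): {"et":27,"kj":22,"op":12,"pn":74,"wq":36}
After op 8 (replace /kj 71): {"et":27,"kj":71,"op":12,"pn":74,"wq":36}
After op 9 (add /we 66): {"et":27,"kj":71,"op":12,"pn":74,"we":66,"wq":36}
After op 10 (replace /op 60): {"et":27,"kj":71,"op":60,"pn":74,"we":66,"wq":36}
After op 11 (replace /pn 76): {"et":27,"kj":71,"op":60,"pn":76,"we":66,"wq":36}
After op 12 (replace /kj 79): {"et":27,"kj":79,"op":60,"pn":76,"we":66,"wq":36}
After op 13 (add /jh 60): {"et":27,"jh":60,"kj":79,"op":60,"pn":76,"we":66,"wq":36}
After op 14 (add /yqz 76): {"et":27,"jh":60,"kj":79,"op":60,"pn":76,"we":66,"wq":36,"yqz":76}
Value at /wq: 36

Answer: 36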